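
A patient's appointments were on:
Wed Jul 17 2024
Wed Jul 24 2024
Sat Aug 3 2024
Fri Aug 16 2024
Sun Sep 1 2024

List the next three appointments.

Fri Sep 20 2024, Sat Oct 12 2024, Wed Nov 6 2024

Gaps: 7, 10, 13, 16 days — each gap is 3 larger than the previous one.
Next gap: 19 days. Sun Sep 1 2024 + 19 days = Fri Sep 20 2024.
Next gap: 22 days. Fri Sep 20 2024 + 22 days = Sat Oct 12 2024.
Next gap: 25 days. Sat Oct 12 2024 + 25 days = Wed Nov 6 2024.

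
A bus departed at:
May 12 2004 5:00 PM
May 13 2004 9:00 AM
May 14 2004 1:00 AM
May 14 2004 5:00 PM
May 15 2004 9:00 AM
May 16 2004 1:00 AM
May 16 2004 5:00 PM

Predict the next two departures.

May 17 2004 9:00 AM, May 18 2004 1:00 AM

The interval is a steady 16 hours (16, 16, 16, 16, 16, 16).
May 16 2004 5:00 PM + 16 h = May 17 2004 9:00 AM.
May 17 2004 9:00 AM + 16 h = May 18 2004 1:00 AM.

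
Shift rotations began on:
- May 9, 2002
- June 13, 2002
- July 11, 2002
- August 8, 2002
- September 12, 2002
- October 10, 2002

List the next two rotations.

All dates are Thursdays, 35, 28, 28, 35, 28 days apart.
Specifically, the 2nd Thursday of each month.
2nd Thursday of November 2002: November 14, 2002.
2nd Thursday of December 2002: December 12, 2002.

November 14, 2002; December 12, 2002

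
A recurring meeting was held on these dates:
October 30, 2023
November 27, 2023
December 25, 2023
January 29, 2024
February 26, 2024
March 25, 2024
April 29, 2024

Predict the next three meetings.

These are Mondays with 28, 28, 35, 28, 28, 35-day gaps.
Each is the final Monday of its month — October 30, 2023 is past the 28th, so '4th Monday' doesn't fit.
May 2024 ends with Monday May 27, 2024.
Last Monday of June 2024: June 24, 2024.
July 2024 ends with Monday July 29, 2024.

May 27, 2024; June 24, 2024; July 29, 2024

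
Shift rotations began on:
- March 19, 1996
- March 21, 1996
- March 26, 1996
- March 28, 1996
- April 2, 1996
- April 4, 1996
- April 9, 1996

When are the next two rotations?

Every event lands on a Tuesday or Thursday (gaps cycle 2, 5, 2, 5, 2, 5).
So the schedule is: every Tuesday and Thursday.
Next Thursday: April 11, 1996.
Next Tuesday: April 16, 1996.

April 11, 1996; April 16, 1996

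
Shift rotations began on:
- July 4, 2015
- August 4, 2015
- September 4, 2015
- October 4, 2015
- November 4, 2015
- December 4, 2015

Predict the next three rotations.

January 4, 2016; February 4, 2016; March 4, 2016

Gaps: 31, 31, 30, 31, 30 days — not constant. Every event is on the 4th of the month.
Pattern: the 4th of each month.
January 2016: January 4, 2016.
February 2016: February 4, 2016.
March 2016: March 4, 2016.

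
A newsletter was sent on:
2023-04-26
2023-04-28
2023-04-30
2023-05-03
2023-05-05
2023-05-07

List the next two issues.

2023-05-10, 2023-05-12

The gap pattern 2, 2, 3, 2, 2 repeats every 3 events.
These are the Wednesdays, Fridays and Sundays of each week.
Next Wednesday: 2023-05-10.
Next Friday: 2023-05-12.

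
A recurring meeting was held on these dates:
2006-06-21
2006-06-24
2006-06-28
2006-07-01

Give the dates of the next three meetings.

Every event lands on a Wednesday or Saturday (gaps cycle 3, 4, 3).
So the schedule is: every Wednesday and Saturday.
The following Wednesday is 2006-07-05.
The following Saturday is 2006-07-08.
Next Wednesday: 2006-07-12.

2006-07-05, 2006-07-08, 2006-07-12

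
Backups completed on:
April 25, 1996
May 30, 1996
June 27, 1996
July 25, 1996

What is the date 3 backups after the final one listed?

October 31, 1996

Every date is a Thursday; gaps 35, 28, 28 days.
Each is the last Thursday of its month (at least one falls on the 29th or later, ruling out '4th Thursday').
Last Thursday of August 1996: August 29, 1996.
Last Thursday of September 1996: September 26, 1996.
Last Thursday of October 1996: October 31, 1996.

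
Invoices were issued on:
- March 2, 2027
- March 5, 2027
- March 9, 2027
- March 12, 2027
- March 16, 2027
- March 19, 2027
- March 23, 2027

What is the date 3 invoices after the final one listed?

Every event lands on a Tuesday or Friday (gaps cycle 3, 4, 3, 4, 3, 4).
So the schedule is: every Tuesday and Friday.
The following Friday is March 26, 2027.
Next Tuesday: March 30, 2027.
The following Friday is April 2, 2027.

April 2, 2027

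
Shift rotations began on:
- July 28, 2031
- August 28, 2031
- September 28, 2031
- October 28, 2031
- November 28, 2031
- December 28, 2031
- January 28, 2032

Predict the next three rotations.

February 28, 2032; March 28, 2032; April 28, 2032

The day-of-month is always 28 (31, 31, 30, 31, 30, 31 days between events).
So this recurs on the 28th of each month.
February 2032: February 28, 2032.
Next: March 2032 → March 28, 2032.
April 2032: April 28, 2032.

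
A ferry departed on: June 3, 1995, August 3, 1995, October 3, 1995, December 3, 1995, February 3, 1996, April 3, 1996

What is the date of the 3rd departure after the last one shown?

October 3, 1996

Gaps: 61, 61, 61, 62, 60 days — not constant. Every event is on the 3rd of the month.
Pattern: the 3rd of every 2 months.
June 1996: June 3, 1996.
August 1996: August 3, 1996.
October 1996: October 3, 1996.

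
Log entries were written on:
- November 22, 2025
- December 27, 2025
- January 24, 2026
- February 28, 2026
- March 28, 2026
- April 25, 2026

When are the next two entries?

Gaps: 35, 28, 35, 28, 28 days — a mix of 28 and 35. Every date is a Saturday.
Each is the 4th Saturday of its month.
4th Saturday of May 2026: May 23, 2026.
June 2026 — 4th Saturday is June 27, 2026.

May 23, 2026; June 27, 2026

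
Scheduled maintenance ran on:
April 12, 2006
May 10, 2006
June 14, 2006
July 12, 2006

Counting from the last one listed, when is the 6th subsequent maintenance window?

All dates are Wednesdays, 28, 35, 28 days apart.
Specifically, the 2nd Wednesday of each month.
2nd Wednesday of August 2006: August 9, 2006.
2nd Wednesday of September 2006: September 13, 2006.
October 2006 — 2nd Wednesday is October 11, 2006.
November 2006 — 2nd Wednesday is November 8, 2006.
December 2006 — 2nd Wednesday is December 13, 2006.
2nd Wednesday of January 2007: January 10, 2007.

January 10, 2007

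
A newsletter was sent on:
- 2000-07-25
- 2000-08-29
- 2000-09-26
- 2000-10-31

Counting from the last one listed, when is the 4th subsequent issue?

These are Tuesdays with 35, 28, 35-day gaps.
Each is the final Tuesday of its month — 2000-08-29 is past the 28th, so '4th Tuesday' doesn't fit.
Last Tuesday of November 2000: 2000-11-28.
Last Tuesday of December 2000: 2000-12-26.
January 2001 ends with Tuesday 2001-01-30.
February 2001 ends with Tuesday 2001-02-27.

2001-02-27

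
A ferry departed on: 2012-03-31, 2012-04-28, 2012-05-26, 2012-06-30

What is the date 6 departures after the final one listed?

All Saturdays; the gaps (28, 28, 35) vary with month length.
This is the last Saturday of each month.
July 2012 ends with Saturday 2012-07-28.
Last Saturday of August 2012: 2012-08-25.
September 2012 ends with Saturday 2012-09-29.
Last Saturday of October 2012: 2012-10-27.
November 2012 ends with Saturday 2012-11-24.
December 2012 ends with Saturday 2012-12-29.

2012-12-29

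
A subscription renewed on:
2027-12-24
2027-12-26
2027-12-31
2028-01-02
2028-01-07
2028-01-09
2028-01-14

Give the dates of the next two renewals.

Every event lands on a Friday or Sunday (gaps cycle 2, 5, 2, 5, 2, 5).
So the schedule is: every Friday and Sunday.
The following Sunday is 2028-01-16.
The following Friday is 2028-01-21.

2028-01-16, 2028-01-21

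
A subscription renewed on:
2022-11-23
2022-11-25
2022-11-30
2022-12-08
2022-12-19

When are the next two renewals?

2023-01-02, 2023-01-19

The spacing grows by 3 each time: 2, 5, 8, 11 days.
Next gap: 14 days. 2022-12-19 + 14 days = 2023-01-02.
Next gap: 17 days. 2023-01-02 + 17 days = 2023-01-19.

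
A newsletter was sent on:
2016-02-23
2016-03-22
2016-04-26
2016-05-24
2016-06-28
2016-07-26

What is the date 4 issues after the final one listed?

2016-11-22

Gaps: 28, 35, 28, 35, 28 days — a mix of 28 and 35. Every date is a Tuesday.
Each is the 4th Tuesday of its month.
4th Tuesday of August 2016: 2016-08-23.
September 2016 — 4th Tuesday is 2016-09-27.
4th Tuesday of October 2016: 2016-10-25.
4th Tuesday of November 2016: 2016-11-22.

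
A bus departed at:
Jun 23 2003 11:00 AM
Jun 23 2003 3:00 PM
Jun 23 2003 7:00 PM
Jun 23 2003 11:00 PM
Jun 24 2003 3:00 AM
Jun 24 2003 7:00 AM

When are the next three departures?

Jun 24 2003 11:00 AM, Jun 24 2003 3:00 PM, Jun 24 2003 7:00 PM

Gaps: 4, 4, 4, 4, 4 hours — each event is 4 hours after the previous one.
Jun 24 2003 7:00 AM + 4 h = Jun 24 2003 11:00 AM.
Jun 24 2003 11:00 AM + 4 h = Jun 24 2003 3:00 PM.
Jun 24 2003 3:00 PM + 4 h = Jun 24 2003 7:00 PM.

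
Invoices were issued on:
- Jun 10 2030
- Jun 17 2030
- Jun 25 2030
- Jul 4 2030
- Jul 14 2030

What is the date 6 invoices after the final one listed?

Oct 3 2030

Intervals are 7, 8, 9, 10 days — an arithmetic progression with common difference 1.
Next gap: 11 days. Jul 14 2030 + 11 days = Jul 25 2030.
Next gap: 12 days. Jul 25 2030 + 12 days = Aug 6 2030.
Next gap: 13 days. Aug 6 2030 + 13 days = Aug 19 2030.
Next gap: 14 days. Aug 19 2030 + 14 days = Sep 2 2030.
Next gap: 15 days. Sep 2 2030 + 15 days = Sep 17 2030.
Next gap: 16 days. Sep 17 2030 + 16 days = Oct 3 2030.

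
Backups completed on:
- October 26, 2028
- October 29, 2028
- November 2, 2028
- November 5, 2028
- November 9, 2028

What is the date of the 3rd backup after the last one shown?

The gap pattern 3, 4, 3, 4 repeats every 2 events.
These are the Thursdays and Sundays of each week.
Next Sunday: November 12, 2028.
The following Thursday is November 16, 2028.
Next Sunday: November 19, 2028.

November 19, 2028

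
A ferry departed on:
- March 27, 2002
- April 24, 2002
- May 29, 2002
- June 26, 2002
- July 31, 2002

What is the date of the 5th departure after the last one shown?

December 25, 2002

All Wednesdays; the gaps (28, 35, 28, 35) vary with month length.
This is the last Wednesday of each month.
Last Wednesday of August 2002: August 28, 2002.
Last Wednesday of September 2002: September 25, 2002.
Last Wednesday of October 2002: October 30, 2002.
November 2002 ends with Wednesday November 27, 2002.
Last Wednesday of December 2002: December 25, 2002.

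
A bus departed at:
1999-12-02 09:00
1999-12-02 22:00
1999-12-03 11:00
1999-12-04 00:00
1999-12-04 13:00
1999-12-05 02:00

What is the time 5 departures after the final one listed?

1999-12-07 19:00

Gaps: 13, 13, 13, 13, 13 hours — each event is 13 hours after the previous one.
1999-12-05 02:00 + 13 h = 1999-12-05 15:00.
1999-12-05 15:00 + 13 h = 1999-12-06 04:00.
1999-12-06 04:00 + 13 h = 1999-12-06 17:00.
1999-12-06 17:00 + 13 h = 1999-12-07 06:00.
1999-12-07 06:00 + 13 h = 1999-12-07 19:00.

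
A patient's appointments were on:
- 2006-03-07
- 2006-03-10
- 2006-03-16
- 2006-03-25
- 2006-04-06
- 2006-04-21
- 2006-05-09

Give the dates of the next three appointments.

2006-05-30, 2006-06-23, 2006-07-20

Intervals are 3, 6, 9, 12, 15, 18 days — an arithmetic progression with common difference 3.
Next gap: 21 days. 2006-05-09 + 21 days = 2006-05-30.
Next gap: 24 days. 2006-05-30 + 24 days = 2006-06-23.
Next gap: 27 days. 2006-06-23 + 27 days = 2006-07-20.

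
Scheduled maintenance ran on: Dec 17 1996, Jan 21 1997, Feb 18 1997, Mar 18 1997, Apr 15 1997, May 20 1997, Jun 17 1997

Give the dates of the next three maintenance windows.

Jul 15 1997, Aug 19 1997, Sep 16 1997

All dates are Tuesdays, 35, 28, 28, 28, 35, 28 days apart.
Specifically, the 3rd Tuesday of each month.
July 1997 — 3rd Tuesday is Jul 15 1997.
3rd Tuesday of August 1997: Aug 19 1997.
September 1997 — 3rd Tuesday is Sep 16 1997.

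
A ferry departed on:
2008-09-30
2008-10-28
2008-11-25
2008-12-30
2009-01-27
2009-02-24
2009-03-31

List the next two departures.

All Tuesdays; the gaps (28, 28, 35, 28, 28, 35) vary with month length.
This is the last Tuesday of each month.
Last Tuesday of April 2009: 2009-04-28.
Last Tuesday of May 2009: 2009-05-26.

2009-04-28, 2009-05-26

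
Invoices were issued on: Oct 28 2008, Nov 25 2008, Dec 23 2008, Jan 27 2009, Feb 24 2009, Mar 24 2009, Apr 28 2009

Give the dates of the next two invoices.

These are Tuesdays at 28- or 35-day spacing (28, 28, 35, 28, 28, 35).
The pattern: 4th Tuesday of the month.
4th Tuesday of May 2009: May 26 2009.
4th Tuesday of June 2009: Jun 23 2009.

May 26 2009, Jun 23 2009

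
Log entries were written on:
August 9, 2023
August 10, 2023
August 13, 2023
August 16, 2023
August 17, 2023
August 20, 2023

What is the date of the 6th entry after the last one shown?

September 3, 2023

Every event lands on a Wednesday or Thursday or Sunday (gaps cycle 1, 3, 3, 1, 3).
So the schedule is: every Wednesday, Thursday and Sunday.
Next Wednesday: August 23, 2023.
Next Thursday: August 24, 2023.
Next Sunday: August 27, 2023.
The following Wednesday is August 30, 2023.
Next Thursday: August 31, 2023.
The following Sunday is September 3, 2023.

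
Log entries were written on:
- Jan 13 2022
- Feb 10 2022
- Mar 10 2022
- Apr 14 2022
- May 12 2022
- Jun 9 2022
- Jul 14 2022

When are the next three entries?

Aug 11 2022, Sep 8 2022, Oct 13 2022

Gaps: 28, 28, 35, 28, 28, 35 days — a mix of 28 and 35. Every date is a Thursday.
Each is the 2nd Thursday of its month.
August 2022 — 2nd Thursday is Aug 11 2022.
September 2022 — 2nd Thursday is Sep 8 2022.
October 2022 — 2nd Thursday is Oct 13 2022.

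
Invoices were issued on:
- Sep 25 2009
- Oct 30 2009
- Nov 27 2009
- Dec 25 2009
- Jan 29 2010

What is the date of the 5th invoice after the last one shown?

Jun 25 2010

All Fridays; the gaps (35, 28, 28, 35) vary with month length.
This is the last Friday of each month.
Last Friday of February 2010: Feb 26 2010.
March 2010 ends with Friday Mar 26 2010.
April 2010 ends with Friday Apr 30 2010.
May 2010 ends with Friday May 28 2010.
June 2010 ends with Friday Jun 25 2010.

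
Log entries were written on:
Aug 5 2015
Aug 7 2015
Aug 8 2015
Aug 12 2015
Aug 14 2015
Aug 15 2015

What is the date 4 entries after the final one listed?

Aug 26 2015

Gaps: 2, 1, 4, 2, 1 days — not constant, but cyclic with period 3.
The events fall on every Wednesday, Friday and Saturday.
The following Wednesday is Aug 19 2015.
Next Friday: Aug 21 2015.
Next Saturday: Aug 22 2015.
Next Wednesday: Aug 26 2015.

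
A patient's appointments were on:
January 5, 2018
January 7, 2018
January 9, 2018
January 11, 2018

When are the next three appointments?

January 13, 2018; January 15, 2018; January 17, 2018

Gaps between consecutive events: 2, 2, 2 days — a constant 2-day interval.
January 11, 2018 + 2 days = January 13, 2018.
January 13, 2018 + 2 days = January 15, 2018.
January 15, 2018 + 2 days = January 17, 2018.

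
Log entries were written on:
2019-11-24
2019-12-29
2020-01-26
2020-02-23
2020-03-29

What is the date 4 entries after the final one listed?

2020-07-26

These are Sundays with 35, 28, 28, 35-day gaps.
Each is the final Sunday of its month — 2019-12-29 is past the 28th, so '4th Sunday' doesn't fit.
Last Sunday of April 2020: 2020-04-26.
May 2020 ends with Sunday 2020-05-31.
June 2020 ends with Sunday 2020-06-28.
July 2020 ends with Sunday 2020-07-26.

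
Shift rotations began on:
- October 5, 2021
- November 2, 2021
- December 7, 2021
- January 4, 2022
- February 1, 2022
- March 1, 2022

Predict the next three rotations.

Gaps: 28, 35, 28, 28, 28 days — a mix of 28 and 35. Every date is a Tuesday.
Each is the 1st Tuesday of its month.
1st Tuesday of April 2022: April 5, 2022.
May 2022 — 1st Tuesday is May 3, 2022.
June 2022 — 1st Tuesday is June 7, 2022.

April 5, 2022; May 3, 2022; June 7, 2022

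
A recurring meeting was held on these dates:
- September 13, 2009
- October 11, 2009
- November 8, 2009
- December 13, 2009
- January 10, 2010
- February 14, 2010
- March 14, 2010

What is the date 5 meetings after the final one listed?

All dates are Sundays, 28, 28, 35, 28, 35, 28 days apart.
Specifically, the 2nd Sunday of each month.
April 2010 — 2nd Sunday is April 11, 2010.
May 2010 — 2nd Sunday is May 9, 2010.
2nd Sunday of June 2010: June 13, 2010.
July 2010 — 2nd Sunday is July 11, 2010.
August 2010 — 2nd Sunday is August 8, 2010.

August 8, 2010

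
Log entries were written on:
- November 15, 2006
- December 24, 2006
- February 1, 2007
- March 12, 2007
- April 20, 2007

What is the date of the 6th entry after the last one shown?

Gaps between consecutive events: 39, 39, 39, 39 days — a constant 39-day interval.
April 20, 2007 + 39 days = May 29, 2007.
May 29, 2007 + 39 days = July 7, 2007.
July 7, 2007 + 39 days = August 15, 2007.
August 15, 2007 + 39 days = September 23, 2007.
September 23, 2007 + 39 days = November 1, 2007.
November 1, 2007 + 39 days = December 10, 2007.

December 10, 2007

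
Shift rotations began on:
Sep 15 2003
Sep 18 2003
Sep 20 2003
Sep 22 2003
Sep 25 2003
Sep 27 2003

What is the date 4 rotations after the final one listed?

Oct 6 2003

Every event lands on a Monday or Thursday or Saturday (gaps cycle 3, 2, 2, 3, 2).
So the schedule is: every Monday, Thursday and Saturday.
Next Monday: Sep 29 2003.
The following Thursday is Oct 2 2003.
Next Saturday: Oct 4 2003.
Next Monday: Oct 6 2003.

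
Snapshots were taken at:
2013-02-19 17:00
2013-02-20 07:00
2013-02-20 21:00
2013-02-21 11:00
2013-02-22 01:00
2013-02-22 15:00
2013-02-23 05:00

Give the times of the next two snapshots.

The interval is a steady 14 hours (14, 14, 14, 14, 14, 14).
2013-02-23 05:00 + 14 h = 2013-02-23 19:00.
2013-02-23 19:00 + 14 h = 2013-02-24 09:00.

2013-02-23 19:00, 2013-02-24 09:00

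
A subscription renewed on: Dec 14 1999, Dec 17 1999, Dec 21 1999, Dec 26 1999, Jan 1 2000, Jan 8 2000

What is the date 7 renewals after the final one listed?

Gaps: 3, 4, 5, 6, 7 days — each gap is 1 larger than the previous one.
Next gap: 8 days. Jan 8 2000 + 8 days = Jan 16 2000.
Next gap: 9 days. Jan 16 2000 + 9 days = Jan 25 2000.
Next gap: 10 days. Jan 25 2000 + 10 days = Feb 4 2000.
Next gap: 11 days. Feb 4 2000 + 11 days = Feb 15 2000.
Next gap: 12 days. Feb 15 2000 + 12 days = Feb 27 2000.
Next gap: 13 days. Feb 27 2000 + 13 days = Mar 11 2000.
Next gap: 14 days. Mar 11 2000 + 14 days = Mar 25 2000.

Mar 25 2000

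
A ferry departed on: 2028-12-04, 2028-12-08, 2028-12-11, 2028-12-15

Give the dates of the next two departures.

2028-12-18, 2028-12-22

Gaps: 4, 3, 4 days — not constant, but cyclic with period 2.
The events fall on every Monday and Friday.
Next Monday: 2028-12-18.
The following Friday is 2028-12-22.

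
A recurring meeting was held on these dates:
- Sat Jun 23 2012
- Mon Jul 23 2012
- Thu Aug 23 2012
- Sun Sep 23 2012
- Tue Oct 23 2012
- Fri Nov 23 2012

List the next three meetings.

Sun Dec 23 2012, Wed Jan 23 2013, Sat Feb 23 2013

Gaps: 30, 31, 31, 30, 31 days — not constant. Every event is on the 23rd of the month.
Pattern: the 23rd of each month.
Next: December 2012 → Sun Dec 23 2012.
January 2013: Wed Jan 23 2013.
Next: February 2013 → Sat Feb 23 2013.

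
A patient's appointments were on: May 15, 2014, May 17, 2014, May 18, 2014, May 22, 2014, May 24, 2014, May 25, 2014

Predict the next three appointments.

May 29, 2014; May 31, 2014; June 1, 2014

Every event lands on a Thursday or Saturday or Sunday (gaps cycle 2, 1, 4, 2, 1).
So the schedule is: every Thursday, Saturday and Sunday.
Next Thursday: May 29, 2014.
Next Saturday: May 31, 2014.
The following Sunday is June 1, 2014.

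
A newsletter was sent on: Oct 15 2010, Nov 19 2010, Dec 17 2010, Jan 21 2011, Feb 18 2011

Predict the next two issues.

Mar 18 2011, Apr 15 2011

All dates are Fridays, 35, 28, 35, 28 days apart.
Specifically, the 3rd Friday of each month.
March 2011 — 3rd Friday is Mar 18 2011.
April 2011 — 3rd Friday is Apr 15 2011.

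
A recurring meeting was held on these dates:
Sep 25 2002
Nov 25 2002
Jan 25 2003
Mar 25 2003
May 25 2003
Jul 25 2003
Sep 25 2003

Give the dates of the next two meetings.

Nov 25 2003, Jan 25 2004

Each date is the 25th; the gaps (61, 61, 59, 61, 61, 62) track the month lengths.
The rule is the 25th of every 2 months.
November 2003: Nov 25 2003.
Next: January 2004 → Jan 25 2004.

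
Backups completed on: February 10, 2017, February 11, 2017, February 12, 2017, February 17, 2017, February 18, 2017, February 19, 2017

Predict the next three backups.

February 24, 2017; February 25, 2017; February 26, 2017

Every event lands on a Friday or Saturday or Sunday (gaps cycle 1, 1, 5, 1, 1).
So the schedule is: every Friday, Saturday and Sunday.
Next Friday: February 24, 2017.
Next Saturday: February 25, 2017.
Next Sunday: February 26, 2017.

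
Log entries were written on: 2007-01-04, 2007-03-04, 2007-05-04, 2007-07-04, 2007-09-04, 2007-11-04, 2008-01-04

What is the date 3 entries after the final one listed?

Gaps: 59, 61, 61, 62, 61, 61 days — not constant. Every event is on the 4th of the month.
Pattern: the 4th of every 2 months.
March 2008: 2008-03-04.
Next: May 2008 → 2008-05-04.
July 2008: 2008-07-04.

2008-07-04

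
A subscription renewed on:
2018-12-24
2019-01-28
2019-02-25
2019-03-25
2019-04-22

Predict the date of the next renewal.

2019-05-27

Gaps: 35, 28, 28, 28 days — a mix of 28 and 35. Every date is a Monday.
Each is the 4th Monday of its month.
4th Monday of May 2019: 2019-05-27.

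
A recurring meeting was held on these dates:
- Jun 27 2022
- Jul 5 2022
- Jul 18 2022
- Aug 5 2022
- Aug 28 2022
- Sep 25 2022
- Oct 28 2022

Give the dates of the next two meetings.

Dec 5 2022, Jan 17 2023

Gaps: 8, 13, 18, 23, 28, 33 days — each gap is 5 larger than the previous one.
Next gap: 38 days. Oct 28 2022 + 38 days = Dec 5 2022.
Next gap: 43 days. Dec 5 2022 + 43 days = Jan 17 2023.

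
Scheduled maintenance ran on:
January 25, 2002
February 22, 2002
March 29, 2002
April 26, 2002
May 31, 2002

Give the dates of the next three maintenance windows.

June 28, 2002; July 26, 2002; August 30, 2002

All Fridays; the gaps (28, 35, 28, 35) vary with month length.
This is the last Friday of each month.
June 2002 ends with Friday June 28, 2002.
July 2002 ends with Friday July 26, 2002.
Last Friday of August 2002: August 30, 2002.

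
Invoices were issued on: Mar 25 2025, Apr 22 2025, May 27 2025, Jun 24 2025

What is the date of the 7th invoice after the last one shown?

Jan 27 2026

Gaps: 28, 35, 28 days — a mix of 28 and 35. Every date is a Tuesday.
Each is the 4th Tuesday of its month.
4th Tuesday of July 2025: Jul 22 2025.
4th Tuesday of August 2025: Aug 26 2025.
4th Tuesday of September 2025: Sep 23 2025.
October 2025 — 4th Tuesday is Oct 28 2025.
November 2025 — 4th Tuesday is Nov 25 2025.
December 2025 — 4th Tuesday is Dec 23 2025.
January 2026 — 4th Tuesday is Jan 27 2026.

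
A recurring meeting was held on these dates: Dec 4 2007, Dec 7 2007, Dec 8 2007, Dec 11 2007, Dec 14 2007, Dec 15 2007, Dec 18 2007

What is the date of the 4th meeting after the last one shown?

Dec 28 2007

The gap pattern 3, 1, 3, 3, 1, 3 repeats every 3 events.
These are the Tuesdays, Fridays and Saturdays of each week.
The following Friday is Dec 21 2007.
Next Saturday: Dec 22 2007.
Next Tuesday: Dec 25 2007.
Next Friday: Dec 28 2007.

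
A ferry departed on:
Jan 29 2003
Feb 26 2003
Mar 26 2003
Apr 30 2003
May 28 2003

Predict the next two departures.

Jun 25 2003, Jul 30 2003

Every date is a Wednesday; gaps 28, 28, 35, 28 days.
Each is the last Wednesday of its month (at least one falls on the 29th or later, ruling out '4th Wednesday').
June 2003 ends with Wednesday Jun 25 2003.
Last Wednesday of July 2003: Jul 30 2003.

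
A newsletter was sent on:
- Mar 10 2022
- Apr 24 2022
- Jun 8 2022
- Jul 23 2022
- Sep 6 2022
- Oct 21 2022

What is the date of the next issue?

Gaps between consecutive events: 45, 45, 45, 45, 45 days — a constant 45-day interval.
Oct 21 2022 + 45 days = Dec 5 2022.

Dec 5 2022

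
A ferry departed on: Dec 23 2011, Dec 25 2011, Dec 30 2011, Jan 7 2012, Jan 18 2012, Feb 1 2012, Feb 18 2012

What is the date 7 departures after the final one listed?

The spacing grows by 3 each time: 2, 5, 8, 11, 14, 17 days.
Next gap: 20 days. Feb 18 2012 + 20 days = Mar 9 2012.
Next gap: 23 days. Mar 9 2012 + 23 days = Apr 1 2012.
Next gap: 26 days. Apr 1 2012 + 26 days = Apr 27 2012.
Next gap: 29 days. Apr 27 2012 + 29 days = May 26 2012.
Next gap: 32 days. May 26 2012 + 32 days = Jun 27 2012.
Next gap: 35 days. Jun 27 2012 + 35 days = Aug 1 2012.
Next gap: 38 days. Aug 1 2012 + 38 days = Sep 8 2012.

Sep 8 2012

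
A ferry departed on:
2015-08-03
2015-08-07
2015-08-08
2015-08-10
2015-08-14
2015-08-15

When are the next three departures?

2015-08-17, 2015-08-21, 2015-08-22

Gaps: 4, 1, 2, 4, 1 days — not constant, but cyclic with period 3.
The events fall on every Monday, Friday and Saturday.
Next Monday: 2015-08-17.
The following Friday is 2015-08-21.
The following Saturday is 2015-08-22.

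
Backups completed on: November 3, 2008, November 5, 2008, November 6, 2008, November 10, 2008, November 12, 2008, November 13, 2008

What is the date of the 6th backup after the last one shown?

Every event lands on a Monday or Wednesday or Thursday (gaps cycle 2, 1, 4, 2, 1).
So the schedule is: every Monday, Wednesday and Thursday.
Next Monday: November 17, 2008.
Next Wednesday: November 19, 2008.
The following Thursday is November 20, 2008.
The following Monday is November 24, 2008.
Next Wednesday: November 26, 2008.
Next Thursday: November 27, 2008.

November 27, 2008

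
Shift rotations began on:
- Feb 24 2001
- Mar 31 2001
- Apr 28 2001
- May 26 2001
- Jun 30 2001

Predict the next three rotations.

Jul 28 2001, Aug 25 2001, Sep 29 2001

These are Saturdays with 35, 28, 28, 35-day gaps.
Each is the final Saturday of its month — Mar 31 2001 is past the 28th, so '4th Saturday' doesn't fit.
July 2001 ends with Saturday Jul 28 2001.
August 2001 ends with Saturday Aug 25 2001.
September 2001 ends with Saturday Sep 29 2001.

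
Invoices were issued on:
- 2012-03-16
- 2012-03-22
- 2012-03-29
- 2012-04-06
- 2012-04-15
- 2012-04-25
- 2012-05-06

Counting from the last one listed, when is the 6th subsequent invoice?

2012-08-01

The spacing grows by 1 each time: 6, 7, 8, 9, 10, 11 days.
Next gap: 12 days. 2012-05-06 + 12 days = 2012-05-18.
Next gap: 13 days. 2012-05-18 + 13 days = 2012-05-31.
Next gap: 14 days. 2012-05-31 + 14 days = 2012-06-14.
Next gap: 15 days. 2012-06-14 + 15 days = 2012-06-29.
Next gap: 16 days. 2012-06-29 + 16 days = 2012-07-15.
Next gap: 17 days. 2012-07-15 + 17 days = 2012-08-01.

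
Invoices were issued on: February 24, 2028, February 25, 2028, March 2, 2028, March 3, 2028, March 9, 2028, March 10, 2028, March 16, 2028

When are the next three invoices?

March 17, 2028; March 23, 2028; March 24, 2028

Every event lands on a Thursday or Friday (gaps cycle 1, 6, 1, 6, 1, 6).
So the schedule is: every Thursday and Friday.
The following Friday is March 17, 2028.
Next Thursday: March 23, 2028.
Next Friday: March 24, 2028.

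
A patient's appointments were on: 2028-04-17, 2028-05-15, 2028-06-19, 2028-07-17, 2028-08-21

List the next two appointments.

All dates are Mondays, 28, 35, 28, 35 days apart.
Specifically, the 3rd Monday of each month.
3rd Monday of September 2028: 2028-09-18.
3rd Monday of October 2028: 2028-10-16.

2028-09-18, 2028-10-16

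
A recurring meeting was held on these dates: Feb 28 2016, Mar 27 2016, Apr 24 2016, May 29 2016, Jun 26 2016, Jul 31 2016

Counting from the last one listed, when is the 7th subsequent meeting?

Feb 26 2017

Every date is a Sunday; gaps 28, 28, 35, 28, 35 days.
Each is the last Sunday of its month (at least one falls on the 29th or later, ruling out '4th Sunday').
August 2016 ends with Sunday Aug 28 2016.
September 2016 ends with Sunday Sep 25 2016.
October 2016 ends with Sunday Oct 30 2016.
Last Sunday of November 2016: Nov 27 2016.
December 2016 ends with Sunday Dec 25 2016.
January 2017 ends with Sunday Jan 29 2017.
February 2017 ends with Sunday Feb 26 2017.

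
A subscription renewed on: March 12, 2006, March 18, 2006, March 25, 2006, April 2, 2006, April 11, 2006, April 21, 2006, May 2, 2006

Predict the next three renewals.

Gaps: 6, 7, 8, 9, 10, 11 days — each gap is 1 larger than the previous one.
Next gap: 12 days. May 2, 2006 + 12 days = May 14, 2006.
Next gap: 13 days. May 14, 2006 + 13 days = May 27, 2006.
Next gap: 14 days. May 27, 2006 + 14 days = June 10, 2006.

May 14, 2006; May 27, 2006; June 10, 2006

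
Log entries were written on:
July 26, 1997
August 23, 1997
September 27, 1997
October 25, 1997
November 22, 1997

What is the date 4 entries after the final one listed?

March 28, 1998

Gaps: 28, 35, 28, 28 days — a mix of 28 and 35. Every date is a Saturday.
Each is the 4th Saturday of its month.
4th Saturday of December 1997: December 27, 1997.
January 1998 — 4th Saturday is January 24, 1998.
4th Saturday of February 1998: February 28, 1998.
4th Saturday of March 1998: March 28, 1998.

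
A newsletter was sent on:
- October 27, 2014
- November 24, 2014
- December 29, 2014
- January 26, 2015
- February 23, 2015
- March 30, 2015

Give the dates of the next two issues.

April 27, 2015; May 25, 2015

Every date is a Monday; gaps 28, 35, 28, 28, 35 days.
Each is the last Monday of its month (at least one falls on the 29th or later, ruling out '4th Monday').
April 2015 ends with Monday April 27, 2015.
May 2015 ends with Monday May 25, 2015.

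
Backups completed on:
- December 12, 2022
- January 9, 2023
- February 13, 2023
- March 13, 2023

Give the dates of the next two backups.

All dates are Mondays, 28, 35, 28 days apart.
Specifically, the 2nd Monday of each month.
2nd Monday of April 2023: April 10, 2023.
May 2023 — 2nd Monday is May 8, 2023.

April 10, 2023; May 8, 2023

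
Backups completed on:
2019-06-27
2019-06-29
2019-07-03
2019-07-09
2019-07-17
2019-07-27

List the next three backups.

2019-08-08, 2019-08-22, 2019-09-07

The spacing grows by 2 each time: 2, 4, 6, 8, 10 days.
Next gap: 12 days. 2019-07-27 + 12 days = 2019-08-08.
Next gap: 14 days. 2019-08-08 + 14 days = 2019-08-22.
Next gap: 16 days. 2019-08-22 + 16 days = 2019-09-07.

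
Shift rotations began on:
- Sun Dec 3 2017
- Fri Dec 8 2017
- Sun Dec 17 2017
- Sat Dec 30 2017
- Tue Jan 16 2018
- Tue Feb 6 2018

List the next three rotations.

Sat Mar 3 2018, Sun Apr 1 2018, Fri May 4 2018

Intervals are 5, 9, 13, 17, 21 days — an arithmetic progression with common difference 4.
Next gap: 25 days. Tue Feb 6 2018 + 25 days = Sat Mar 3 2018.
Next gap: 29 days. Sat Mar 3 2018 + 29 days = Sun Apr 1 2018.
Next gap: 33 days. Sun Apr 1 2018 + 33 days = Fri May 4 2018.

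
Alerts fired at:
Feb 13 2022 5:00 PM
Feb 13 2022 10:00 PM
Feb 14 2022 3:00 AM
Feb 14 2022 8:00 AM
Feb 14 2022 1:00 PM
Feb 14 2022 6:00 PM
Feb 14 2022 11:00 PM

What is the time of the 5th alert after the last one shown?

Spacing: 5, 5, 5, 5, 5, 5 h — constant 5 h.
Feb 14 2022 11:00 PM + 5 h = Feb 15 2022 4:00 AM.
Feb 15 2022 4:00 AM + 5 h = Feb 15 2022 9:00 AM.
Feb 15 2022 9:00 AM + 5 h = Feb 15 2022 2:00 PM.
Feb 15 2022 2:00 PM + 5 h = Feb 15 2022 7:00 PM.
Feb 15 2022 7:00 PM + 5 h = Feb 16 2022 12:00 AM.

Feb 16 2022 12:00 AM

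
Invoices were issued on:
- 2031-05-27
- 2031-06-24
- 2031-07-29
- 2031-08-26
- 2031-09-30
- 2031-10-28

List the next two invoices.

2031-11-25, 2031-12-30

These are Tuesdays with 28, 35, 28, 35, 28-day gaps.
Each is the final Tuesday of its month — 2031-07-29 is past the 28th, so '4th Tuesday' doesn't fit.
Last Tuesday of November 2031: 2031-11-25.
December 2031 ends with Tuesday 2031-12-30.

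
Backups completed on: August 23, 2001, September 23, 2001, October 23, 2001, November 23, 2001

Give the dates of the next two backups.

Each date is the 23rd; the gaps (31, 30, 31) track the month lengths.
The rule is the 23rd of each month.
December 2001: December 23, 2001.
Next: January 2002 → January 23, 2002.

December 23, 2001; January 23, 2002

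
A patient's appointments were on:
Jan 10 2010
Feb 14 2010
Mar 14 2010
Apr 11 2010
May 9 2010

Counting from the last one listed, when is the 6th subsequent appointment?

Gaps: 35, 28, 28, 28 days — a mix of 28 and 35. Every date is a Sunday.
Each is the 2nd Sunday of its month.
2nd Sunday of June 2010: Jun 13 2010.
2nd Sunday of July 2010: Jul 11 2010.
2nd Sunday of August 2010: Aug 8 2010.
September 2010 — 2nd Sunday is Sep 12 2010.
2nd Sunday of October 2010: Oct 10 2010.
November 2010 — 2nd Sunday is Nov 14 2010.

Nov 14 2010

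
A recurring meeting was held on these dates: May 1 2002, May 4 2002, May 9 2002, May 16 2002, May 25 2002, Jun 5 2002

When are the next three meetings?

Gaps: 3, 5, 7, 9, 11 days — each gap is 2 larger than the previous one.
Next gap: 13 days. Jun 5 2002 + 13 days = Jun 18 2002.
Next gap: 15 days. Jun 18 2002 + 15 days = Jul 3 2002.
Next gap: 17 days. Jul 3 2002 + 17 days = Jul 20 2002.

Jun 18 2002, Jul 3 2002, Jul 20 2002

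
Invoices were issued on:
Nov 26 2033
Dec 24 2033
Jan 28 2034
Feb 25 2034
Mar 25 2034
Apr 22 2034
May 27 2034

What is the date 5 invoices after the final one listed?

Oct 28 2034

Gaps: 28, 35, 28, 28, 28, 35 days — a mix of 28 and 35. Every date is a Saturday.
Each is the 4th Saturday of its month.
June 2034 — 4th Saturday is Jun 24 2034.
4th Saturday of July 2034: Jul 22 2034.
August 2034 — 4th Saturday is Aug 26 2034.
September 2034 — 4th Saturday is Sep 23 2034.
4th Saturday of October 2034: Oct 28 2034.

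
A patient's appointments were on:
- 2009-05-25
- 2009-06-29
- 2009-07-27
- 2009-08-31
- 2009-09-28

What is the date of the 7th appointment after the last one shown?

2010-04-26

Every date is a Monday; gaps 35, 28, 35, 28 days.
Each is the last Monday of its month (at least one falls on the 29th or later, ruling out '4th Monday').
Last Monday of October 2009: 2009-10-26.
November 2009 ends with Monday 2009-11-30.
December 2009 ends with Monday 2009-12-28.
January 2010 ends with Monday 2010-01-25.
Last Monday of February 2010: 2010-02-22.
March 2010 ends with Monday 2010-03-29.
Last Monday of April 2010: 2010-04-26.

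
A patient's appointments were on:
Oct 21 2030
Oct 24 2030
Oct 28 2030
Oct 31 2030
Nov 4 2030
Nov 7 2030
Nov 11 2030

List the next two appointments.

Nov 14 2030, Nov 18 2030

Gaps: 3, 4, 3, 4, 3, 4 days — not constant, but cyclic with period 2.
The events fall on every Monday and Thursday.
Next Thursday: Nov 14 2030.
The following Monday is Nov 18 2030.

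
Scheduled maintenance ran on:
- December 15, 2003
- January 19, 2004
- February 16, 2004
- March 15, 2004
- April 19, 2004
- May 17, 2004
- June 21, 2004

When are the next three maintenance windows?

All dates are Mondays, 35, 28, 28, 35, 28, 35 days apart.
Specifically, the 3rd Monday of each month.
3rd Monday of July 2004: July 19, 2004.
3rd Monday of August 2004: August 16, 2004.
September 2004 — 3rd Monday is September 20, 2004.

July 19, 2004; August 16, 2004; September 20, 2004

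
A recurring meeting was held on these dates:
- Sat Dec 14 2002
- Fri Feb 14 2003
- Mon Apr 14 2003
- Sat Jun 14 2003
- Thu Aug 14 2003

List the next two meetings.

Gaps: 62, 59, 61, 61 days — not constant. Every event is on the 14th of the month.
Pattern: the 14th of every 2 months.
Next: October 2003 → Tue Oct 14 2003.
December 2003: Sun Dec 14 2003.

Tue Oct 14 2003, Sun Dec 14 2003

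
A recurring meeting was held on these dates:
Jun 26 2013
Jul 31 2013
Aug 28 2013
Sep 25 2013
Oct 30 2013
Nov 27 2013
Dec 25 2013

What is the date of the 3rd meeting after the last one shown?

Mar 26 2014

These are Wednesdays with 35, 28, 28, 35, 28, 28-day gaps.
Each is the final Wednesday of its month — Jul 31 2013 is past the 28th, so '4th Wednesday' doesn't fit.
Last Wednesday of January 2014: Jan 29 2014.
Last Wednesday of February 2014: Feb 26 2014.
March 2014 ends with Wednesday Mar 26 2014.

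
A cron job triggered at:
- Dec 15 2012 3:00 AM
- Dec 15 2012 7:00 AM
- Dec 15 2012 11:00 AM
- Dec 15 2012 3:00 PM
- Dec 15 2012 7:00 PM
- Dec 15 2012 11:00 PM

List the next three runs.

Gaps: 4, 4, 4, 4, 4 hours — each event is 4 hours after the previous one.
Dec 15 2012 11:00 PM + 4 h = Dec 16 2012 3:00 AM.
Dec 16 2012 3:00 AM + 4 h = Dec 16 2012 7:00 AM.
Dec 16 2012 7:00 AM + 4 h = Dec 16 2012 11:00 AM.

Dec 16 2012 3:00 AM, Dec 16 2012 7:00 AM, Dec 16 2012 11:00 AM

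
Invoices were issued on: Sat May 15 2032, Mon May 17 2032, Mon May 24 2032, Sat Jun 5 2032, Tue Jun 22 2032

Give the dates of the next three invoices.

Wed Jul 14 2032, Tue Aug 10 2032, Sat Sep 11 2032

The spacing grows by 5 each time: 2, 7, 12, 17 days.
Next gap: 22 days. Tue Jun 22 2032 + 22 days = Wed Jul 14 2032.
Next gap: 27 days. Wed Jul 14 2032 + 27 days = Tue Aug 10 2032.
Next gap: 32 days. Tue Aug 10 2032 + 32 days = Sat Sep 11 2032.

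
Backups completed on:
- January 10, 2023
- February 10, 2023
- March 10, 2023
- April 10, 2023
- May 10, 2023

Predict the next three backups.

The day-of-month is always 10 (31, 28, 31, 30 days between events).
So this recurs on the 10th of each month.
Next: June 2023 → June 10, 2023.
July 2023: July 10, 2023.
Next: August 2023 → August 10, 2023.

June 10, 2023; July 10, 2023; August 10, 2023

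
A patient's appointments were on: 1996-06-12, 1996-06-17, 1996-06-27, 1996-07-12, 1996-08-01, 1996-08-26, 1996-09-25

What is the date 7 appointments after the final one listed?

Gaps: 5, 10, 15, 20, 25, 30 days — each gap is 5 larger than the previous one.
Next gap: 35 days. 1996-09-25 + 35 days = 1996-10-30.
Next gap: 40 days. 1996-10-30 + 40 days = 1996-12-09.
Next gap: 45 days. 1996-12-09 + 45 days = 1997-01-23.
Next gap: 50 days. 1997-01-23 + 50 days = 1997-03-14.
Next gap: 55 days. 1997-03-14 + 55 days = 1997-05-08.
Next gap: 60 days. 1997-05-08 + 60 days = 1997-07-07.
Next gap: 65 days. 1997-07-07 + 65 days = 1997-09-10.

1997-09-10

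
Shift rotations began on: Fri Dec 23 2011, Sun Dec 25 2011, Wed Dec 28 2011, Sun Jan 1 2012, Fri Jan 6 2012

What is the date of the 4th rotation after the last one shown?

Intervals are 2, 3, 4, 5 days — an arithmetic progression with common difference 1.
Next gap: 6 days. Fri Jan 6 2012 + 6 days = Thu Jan 12 2012.
Next gap: 7 days. Thu Jan 12 2012 + 7 days = Thu Jan 19 2012.
Next gap: 8 days. Thu Jan 19 2012 + 8 days = Fri Jan 27 2012.
Next gap: 9 days. Fri Jan 27 2012 + 9 days = Sun Feb 5 2012.

Sun Feb 5 2012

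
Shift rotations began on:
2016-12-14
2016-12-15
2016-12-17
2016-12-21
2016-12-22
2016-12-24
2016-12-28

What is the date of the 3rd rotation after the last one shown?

2017-01-04

Every event lands on a Wednesday or Thursday or Saturday (gaps cycle 1, 2, 4, 1, 2, 4).
So the schedule is: every Wednesday, Thursday and Saturday.
Next Thursday: 2016-12-29.
Next Saturday: 2016-12-31.
The following Wednesday is 2017-01-04.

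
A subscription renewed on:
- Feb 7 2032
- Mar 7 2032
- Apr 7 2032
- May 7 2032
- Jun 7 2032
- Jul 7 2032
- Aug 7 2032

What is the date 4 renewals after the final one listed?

Dec 7 2032

The day-of-month is always 7 (29, 31, 30, 31, 30, 31 days between events).
So this recurs on the 7th of each month.
September 2032: Sep 7 2032.
Next: October 2032 → Oct 7 2032.
Next: November 2032 → Nov 7 2032.
Next: December 2032 → Dec 7 2032.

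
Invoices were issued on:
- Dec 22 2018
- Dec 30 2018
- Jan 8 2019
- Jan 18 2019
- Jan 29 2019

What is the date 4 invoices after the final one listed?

Mar 24 2019

Gaps: 8, 9, 10, 11 days — each gap is 1 larger than the previous one.
Next gap: 12 days. Jan 29 2019 + 12 days = Feb 10 2019.
Next gap: 13 days. Feb 10 2019 + 13 days = Feb 23 2019.
Next gap: 14 days. Feb 23 2019 + 14 days = Mar 9 2019.
Next gap: 15 days. Mar 9 2019 + 15 days = Mar 24 2019.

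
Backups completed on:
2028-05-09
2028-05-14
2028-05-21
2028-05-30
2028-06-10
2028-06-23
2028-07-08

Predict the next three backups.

The spacing grows by 2 each time: 5, 7, 9, 11, 13, 15 days.
Next gap: 17 days. 2028-07-08 + 17 days = 2028-07-25.
Next gap: 19 days. 2028-07-25 + 19 days = 2028-08-13.
Next gap: 21 days. 2028-08-13 + 21 days = 2028-09-03.

2028-07-25, 2028-08-13, 2028-09-03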